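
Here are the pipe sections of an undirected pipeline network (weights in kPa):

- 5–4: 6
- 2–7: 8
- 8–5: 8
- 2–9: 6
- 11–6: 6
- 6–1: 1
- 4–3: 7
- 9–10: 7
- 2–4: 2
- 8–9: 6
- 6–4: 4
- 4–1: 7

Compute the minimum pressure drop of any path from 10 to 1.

20 kPa

Candidate routes:
10 → 9 → 2 → 4 → 1: 7+6+2+7 = 22
10 → 9 → 2 → 4 → 6 → 1: 7+6+2+4+1 = 20
The minimum is 20 kPa via 10 → 9 → 2 → 4 → 6 → 1.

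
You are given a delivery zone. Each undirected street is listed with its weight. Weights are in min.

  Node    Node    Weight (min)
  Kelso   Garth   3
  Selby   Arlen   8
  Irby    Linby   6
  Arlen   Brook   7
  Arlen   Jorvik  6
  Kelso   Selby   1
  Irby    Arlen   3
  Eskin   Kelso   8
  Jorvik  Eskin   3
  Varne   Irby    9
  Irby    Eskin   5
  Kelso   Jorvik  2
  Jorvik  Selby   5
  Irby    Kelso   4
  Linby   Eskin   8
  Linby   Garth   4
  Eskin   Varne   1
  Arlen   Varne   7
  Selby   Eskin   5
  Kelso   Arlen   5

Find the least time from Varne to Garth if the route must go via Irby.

13 min

Best Varne to Irby: Varne → Eskin → Irby costing 6
Shortest Irby→Garth: Irby → Kelso → Garth = 7
Total via Irby: 6 + 7 = 13 min.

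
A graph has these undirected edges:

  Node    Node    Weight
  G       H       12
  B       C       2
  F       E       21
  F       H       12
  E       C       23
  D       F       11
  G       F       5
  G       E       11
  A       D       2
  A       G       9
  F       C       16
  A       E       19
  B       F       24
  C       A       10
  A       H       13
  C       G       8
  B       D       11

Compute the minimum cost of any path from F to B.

Shortest distances from F:
F: 0
G: 5  (via F)
D: 11  (via F)
H: 12  (via F)
A: 13  (via D)
C: 13  (via G)
B: 15  (via C)
Shortest route: F–G–C–B = 15.

15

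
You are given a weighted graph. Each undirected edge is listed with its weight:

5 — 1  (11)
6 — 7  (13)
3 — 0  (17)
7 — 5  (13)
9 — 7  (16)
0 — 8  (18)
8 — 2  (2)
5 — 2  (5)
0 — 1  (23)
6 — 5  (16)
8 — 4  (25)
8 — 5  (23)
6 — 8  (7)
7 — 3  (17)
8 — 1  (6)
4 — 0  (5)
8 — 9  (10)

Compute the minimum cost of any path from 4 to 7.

Candidate routes:
4 → 0 → 3 → 7: 5+17+17 = 39
4 → 0 → 8 → 2 → 5 → 7: 5+18+2+5+13 = 43
4 → 0 → 8 → 6 → 7: 5+18+7+13 = 43
The minimum is 39 via 4 → 0 → 3 → 7.

39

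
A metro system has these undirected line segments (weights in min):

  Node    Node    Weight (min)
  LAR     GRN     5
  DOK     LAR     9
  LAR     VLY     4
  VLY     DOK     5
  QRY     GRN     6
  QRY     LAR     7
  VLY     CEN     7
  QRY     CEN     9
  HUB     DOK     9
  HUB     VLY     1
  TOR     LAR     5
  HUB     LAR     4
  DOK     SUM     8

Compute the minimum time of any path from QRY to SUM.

24 min

Settle nodes by increasing distance from QRY:
QRY: 0
GRN: 6  (via QRY)
LAR: 7  (via QRY)
CEN: 9  (via QRY)
VLY: 11  (via LAR)
HUB: 11  (via LAR)
TOR: 12  (via LAR)
DOK: 16  (via LAR)
SUM: 24  (via DOK)
Shortest route: QRY → LAR → DOK → SUM = 24 min.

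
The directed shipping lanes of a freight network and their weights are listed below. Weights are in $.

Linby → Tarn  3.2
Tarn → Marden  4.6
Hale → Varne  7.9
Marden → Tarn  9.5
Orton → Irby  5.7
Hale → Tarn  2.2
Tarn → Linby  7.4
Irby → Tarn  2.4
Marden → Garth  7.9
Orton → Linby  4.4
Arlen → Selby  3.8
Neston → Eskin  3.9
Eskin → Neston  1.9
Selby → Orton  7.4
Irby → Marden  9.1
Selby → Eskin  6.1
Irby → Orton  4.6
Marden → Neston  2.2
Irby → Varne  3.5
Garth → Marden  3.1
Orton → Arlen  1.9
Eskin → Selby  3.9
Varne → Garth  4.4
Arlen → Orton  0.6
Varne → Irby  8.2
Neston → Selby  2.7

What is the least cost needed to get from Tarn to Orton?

$16.9

Settle nodes by increasing distance from Tarn:
Tarn: 0
Marden: 4.6  (via Tarn)
Neston: 6.8  (via Marden)
Linby: 7.4  (via Tarn)
Selby: 9.5  (via Neston)
Eskin: 10.7  (via Neston)
Garth: 12.5  (via Marden)
Orton: 16.9  (via Selby)
Shortest route: Tarn–Marden–Neston–Selby–Orton = $16.9.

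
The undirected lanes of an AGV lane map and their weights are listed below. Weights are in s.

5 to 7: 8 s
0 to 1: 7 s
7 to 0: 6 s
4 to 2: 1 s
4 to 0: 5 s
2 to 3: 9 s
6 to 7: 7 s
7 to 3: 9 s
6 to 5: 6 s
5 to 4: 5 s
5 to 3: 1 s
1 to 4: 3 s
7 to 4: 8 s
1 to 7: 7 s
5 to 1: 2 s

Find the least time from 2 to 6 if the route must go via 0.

Best 2 to 0: 2 → 4 → 0 costing 6
Best 0 to 6: 0 → 7 → 6 costing 13
Total via 0: 6 + 13 = 19 s.

19 s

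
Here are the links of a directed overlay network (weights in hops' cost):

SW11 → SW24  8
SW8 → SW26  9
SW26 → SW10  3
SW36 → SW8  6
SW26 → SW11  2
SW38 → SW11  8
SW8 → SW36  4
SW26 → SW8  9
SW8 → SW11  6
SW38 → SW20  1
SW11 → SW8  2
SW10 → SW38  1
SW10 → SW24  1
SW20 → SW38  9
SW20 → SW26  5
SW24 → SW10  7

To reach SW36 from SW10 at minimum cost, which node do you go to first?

Candidate routes:
SW10 → SW38 → SW20 → SW26 → SW8 → SW36: 1+1+5+9+4 = 20
SW10 → SW38 → SW11 → SW8 → SW36: 1+8+2+4 = 15
Cheapest is SW10 → SW38 → SW11 → SW8 → SW36 at 15 hops' cost.
So from SW10 the first move is to SW38.

SW38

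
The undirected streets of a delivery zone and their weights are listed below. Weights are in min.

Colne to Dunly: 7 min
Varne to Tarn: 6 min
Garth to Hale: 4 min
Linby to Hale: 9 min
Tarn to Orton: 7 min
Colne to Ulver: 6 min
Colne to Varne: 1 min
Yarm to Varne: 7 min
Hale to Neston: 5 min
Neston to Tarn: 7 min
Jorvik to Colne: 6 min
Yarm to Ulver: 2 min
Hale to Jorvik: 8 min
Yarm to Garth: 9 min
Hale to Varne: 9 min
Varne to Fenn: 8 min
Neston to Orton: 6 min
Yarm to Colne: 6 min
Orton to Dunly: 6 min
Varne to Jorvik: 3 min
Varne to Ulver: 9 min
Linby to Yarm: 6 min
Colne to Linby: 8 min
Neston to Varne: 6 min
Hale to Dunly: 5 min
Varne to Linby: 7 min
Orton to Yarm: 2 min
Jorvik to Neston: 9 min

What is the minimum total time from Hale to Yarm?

Enumerating some paths:
Hale → Linby → Yarm: 9+6 = 15
Hale → Varne → Yarm: 9+7 = 16
Hale → Garth → Yarm: 4+9 = 13
The minimum is 13 min via Hale → Garth → Yarm.

13 min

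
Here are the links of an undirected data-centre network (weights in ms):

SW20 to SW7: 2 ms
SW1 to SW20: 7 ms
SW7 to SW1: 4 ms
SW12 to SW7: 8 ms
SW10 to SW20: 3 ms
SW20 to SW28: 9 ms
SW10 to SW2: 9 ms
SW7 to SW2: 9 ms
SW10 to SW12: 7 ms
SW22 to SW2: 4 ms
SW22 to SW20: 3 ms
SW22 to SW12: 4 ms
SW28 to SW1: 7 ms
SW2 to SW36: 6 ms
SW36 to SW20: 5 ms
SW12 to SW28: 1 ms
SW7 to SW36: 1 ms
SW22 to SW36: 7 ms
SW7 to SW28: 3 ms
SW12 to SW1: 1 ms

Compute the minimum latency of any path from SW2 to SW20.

Compare a few routes:
SW2 → SW22 → SW20: 4+3 = 7
SW2 → SW36 → SW7 → SW20: 6+1+2 = 9
SW2 → SW7 → SW20: 9+2 = 11
The minimum is 7 ms via SW2 → SW22 → SW20.

7 ms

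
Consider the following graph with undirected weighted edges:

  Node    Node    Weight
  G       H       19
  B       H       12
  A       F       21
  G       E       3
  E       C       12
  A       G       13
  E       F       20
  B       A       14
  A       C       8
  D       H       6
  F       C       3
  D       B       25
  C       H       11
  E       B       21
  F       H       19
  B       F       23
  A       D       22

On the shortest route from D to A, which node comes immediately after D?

A

Compare a few routes:
D → H → B → A: 6+12+14 = 32
D → A: 22 = 22
D → H → C → A: 6+11+8 = 25
D → H → F → C → A: 6+19+3+8 = 36
Cheapest is D → A at 22.
So from D the first move is to A.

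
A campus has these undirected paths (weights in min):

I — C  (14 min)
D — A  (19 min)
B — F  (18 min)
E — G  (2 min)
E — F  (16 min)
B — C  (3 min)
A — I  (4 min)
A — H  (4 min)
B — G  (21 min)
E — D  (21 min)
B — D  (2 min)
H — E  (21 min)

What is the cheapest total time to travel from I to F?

Enumerating some paths:
I–C–B–F: 14+3+18 = 35
I–A–D–B–F: 4+19+2+18 = 43
Cheapest is I–C–B–F at 35 min.

35 min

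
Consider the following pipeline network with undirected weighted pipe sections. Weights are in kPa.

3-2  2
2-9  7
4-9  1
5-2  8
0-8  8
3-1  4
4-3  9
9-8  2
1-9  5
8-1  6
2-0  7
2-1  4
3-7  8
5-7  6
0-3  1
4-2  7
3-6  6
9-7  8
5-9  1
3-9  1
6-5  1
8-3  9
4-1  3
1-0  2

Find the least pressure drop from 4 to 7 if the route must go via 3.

Best 4 to 3: 4–9–3 costing 2
Shortest 3→7: 3–7 = 8
Total via 3: 2 + 8 = 10 kPa.

10 kPa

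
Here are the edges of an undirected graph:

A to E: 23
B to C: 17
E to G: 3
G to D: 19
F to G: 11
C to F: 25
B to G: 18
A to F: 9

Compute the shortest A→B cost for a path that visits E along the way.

Shortest A→E: A → E = 23
Shortest E→B: E → G → B = 21
Total via E: 23 + 21 = 44.

44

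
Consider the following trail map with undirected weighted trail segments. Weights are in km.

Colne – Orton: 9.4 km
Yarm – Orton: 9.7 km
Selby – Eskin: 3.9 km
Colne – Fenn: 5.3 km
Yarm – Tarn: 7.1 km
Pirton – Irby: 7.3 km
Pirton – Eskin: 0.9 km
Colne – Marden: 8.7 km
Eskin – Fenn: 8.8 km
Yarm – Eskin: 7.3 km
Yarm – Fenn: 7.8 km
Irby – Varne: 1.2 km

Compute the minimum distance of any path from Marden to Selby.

Settle nodes by increasing distance from Marden:
Marden: 0
Colne: 8.7  (via Marden)
Fenn: 14  (via Colne)
Orton: 18.1  (via Colne)
Yarm: 21.8  (via Fenn)
Eskin: 22.8  (via Fenn)
Pirton: 23.7  (via Eskin)
Selby: 26.7  (via Eskin)
Shortest route: Marden → Colne → Fenn → Eskin → Selby = 26.7 km.

26.7 km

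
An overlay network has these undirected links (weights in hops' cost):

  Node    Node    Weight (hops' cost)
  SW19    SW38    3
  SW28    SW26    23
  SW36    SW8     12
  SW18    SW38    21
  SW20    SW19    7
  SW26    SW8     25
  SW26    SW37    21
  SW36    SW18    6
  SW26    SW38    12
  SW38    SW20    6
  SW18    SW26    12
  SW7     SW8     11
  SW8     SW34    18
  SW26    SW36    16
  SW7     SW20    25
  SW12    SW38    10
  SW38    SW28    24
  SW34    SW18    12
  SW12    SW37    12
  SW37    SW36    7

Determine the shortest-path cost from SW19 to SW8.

40 hops' cost

Candidate routes:
SW19 → SW38 → SW26 → SW36 → SW8: 3+12+16+12 = 43
SW19 → SW38 → SW26 → SW8: 3+12+25 = 40
SW19 → SW20 → SW7 → SW8: 7+25+11 = 43
SW19 → SW38 → SW18 → SW36 → SW8: 3+21+6+12 = 42
The minimum is 40 hops' cost via SW19 → SW38 → SW26 → SW8.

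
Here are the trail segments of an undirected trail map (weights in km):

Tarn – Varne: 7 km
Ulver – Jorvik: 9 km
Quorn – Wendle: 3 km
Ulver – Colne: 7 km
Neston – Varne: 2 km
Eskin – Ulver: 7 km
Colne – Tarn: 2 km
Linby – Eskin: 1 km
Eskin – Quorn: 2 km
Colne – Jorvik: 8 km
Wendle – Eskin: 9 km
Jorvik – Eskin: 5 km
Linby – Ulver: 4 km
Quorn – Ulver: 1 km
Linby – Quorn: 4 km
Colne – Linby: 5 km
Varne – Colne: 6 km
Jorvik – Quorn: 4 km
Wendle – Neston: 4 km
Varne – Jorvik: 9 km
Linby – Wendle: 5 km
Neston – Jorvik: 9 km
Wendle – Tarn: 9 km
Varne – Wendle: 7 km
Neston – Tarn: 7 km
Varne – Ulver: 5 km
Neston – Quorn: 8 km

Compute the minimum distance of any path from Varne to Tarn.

Enumerating some paths:
Varne - Tarn: 7 = 7
Varne - Ulver - Colne - Tarn: 5+7+2 = 14
Varne - Neston - Tarn: 2+7 = 9
Varne - Colne - Tarn: 6+2 = 8
Cheapest is Varne - Tarn at 7 km.

7 km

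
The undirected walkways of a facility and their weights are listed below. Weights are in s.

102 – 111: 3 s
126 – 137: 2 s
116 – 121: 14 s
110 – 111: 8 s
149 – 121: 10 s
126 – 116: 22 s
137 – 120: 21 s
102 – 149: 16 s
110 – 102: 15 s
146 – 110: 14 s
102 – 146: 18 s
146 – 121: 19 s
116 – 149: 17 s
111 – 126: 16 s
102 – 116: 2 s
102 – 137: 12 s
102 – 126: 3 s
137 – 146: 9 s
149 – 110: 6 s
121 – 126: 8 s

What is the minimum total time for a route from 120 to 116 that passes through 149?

Shortest 120→149: 120 → 137 → 126 → 121 → 149 = 41
Shortest 149→116: 149 → 116 = 17
Total via 149: 41 + 17 = 58 s.

58 s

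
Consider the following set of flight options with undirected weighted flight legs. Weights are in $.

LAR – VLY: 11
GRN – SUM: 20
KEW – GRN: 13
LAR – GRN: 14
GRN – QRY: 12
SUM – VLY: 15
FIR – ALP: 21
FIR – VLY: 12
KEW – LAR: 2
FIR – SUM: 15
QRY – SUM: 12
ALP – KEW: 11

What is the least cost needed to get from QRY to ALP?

Candidate routes:
QRY → GRN → KEW → ALP: 12+13+11 = 36
QRY → GRN → LAR → KEW → ALP: 12+14+2+11 = 39
The minimum is $36 via QRY → GRN → KEW → ALP.

$36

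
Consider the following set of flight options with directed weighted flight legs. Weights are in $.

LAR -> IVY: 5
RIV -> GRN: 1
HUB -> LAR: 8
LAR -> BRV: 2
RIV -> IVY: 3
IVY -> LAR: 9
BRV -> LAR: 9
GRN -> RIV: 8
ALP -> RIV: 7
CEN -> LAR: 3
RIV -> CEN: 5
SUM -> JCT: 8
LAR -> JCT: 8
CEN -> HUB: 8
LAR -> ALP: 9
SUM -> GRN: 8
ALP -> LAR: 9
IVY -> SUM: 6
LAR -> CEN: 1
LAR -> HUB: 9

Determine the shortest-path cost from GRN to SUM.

Shortest distances from GRN:
GRN: 0
RIV: 8  (via GRN)
IVY: 11  (via RIV)
CEN: 13  (via RIV)
LAR: 16  (via CEN)
SUM: 17  (via IVY)
Shortest route: GRN–RIV–IVY–SUM = $17.

$17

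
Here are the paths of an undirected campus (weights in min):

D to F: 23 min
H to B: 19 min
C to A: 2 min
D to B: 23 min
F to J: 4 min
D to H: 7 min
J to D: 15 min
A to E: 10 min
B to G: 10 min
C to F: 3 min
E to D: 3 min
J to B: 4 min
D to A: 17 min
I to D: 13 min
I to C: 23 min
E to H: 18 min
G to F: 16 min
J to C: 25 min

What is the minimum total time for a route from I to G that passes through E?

47 min

Shortest I→E: I–D–E = 16
Shortest E→G: E–A–C–F–G = 31
Total via E: 16 + 31 = 47 min.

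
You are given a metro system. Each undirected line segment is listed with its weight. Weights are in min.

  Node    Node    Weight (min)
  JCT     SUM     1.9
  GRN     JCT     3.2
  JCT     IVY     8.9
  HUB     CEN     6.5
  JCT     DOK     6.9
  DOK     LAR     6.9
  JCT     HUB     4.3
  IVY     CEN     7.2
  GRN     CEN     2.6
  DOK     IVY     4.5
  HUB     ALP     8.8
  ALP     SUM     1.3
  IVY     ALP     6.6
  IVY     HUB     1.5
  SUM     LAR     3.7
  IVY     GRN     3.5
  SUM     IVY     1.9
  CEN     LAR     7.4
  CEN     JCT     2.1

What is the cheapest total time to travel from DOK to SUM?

Compare a few routes:
DOK → LAR → SUM: 6.9+3.7 = 10.6
DOK → IVY → SUM: 4.5+1.9 = 6.4
DOK → IVY → HUB → JCT → SUM: 4.5+1.5+4.3+1.9 = 12.2
DOK → JCT → SUM: 6.9+1.9 = 8.8
The minimum is 6.4 min via DOK → IVY → SUM.

6.4 min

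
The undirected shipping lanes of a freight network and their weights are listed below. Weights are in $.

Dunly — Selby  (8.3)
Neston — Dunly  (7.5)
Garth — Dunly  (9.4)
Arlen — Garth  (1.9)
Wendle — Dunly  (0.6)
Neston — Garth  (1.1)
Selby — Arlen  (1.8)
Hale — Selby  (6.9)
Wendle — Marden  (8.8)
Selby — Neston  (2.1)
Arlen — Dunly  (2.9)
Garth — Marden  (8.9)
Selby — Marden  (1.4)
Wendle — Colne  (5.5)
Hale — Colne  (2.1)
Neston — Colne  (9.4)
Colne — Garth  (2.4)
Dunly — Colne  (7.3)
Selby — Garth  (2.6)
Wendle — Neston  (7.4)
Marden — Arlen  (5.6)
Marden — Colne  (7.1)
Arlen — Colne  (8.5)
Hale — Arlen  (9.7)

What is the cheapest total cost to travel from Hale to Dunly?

$8.2

Settle nodes by increasing distance from Hale:
Hale: 0
Colne: 2.1  (via Hale)
Garth: 4.5  (via Colne)
Neston: 5.6  (via Garth)
Arlen: 6.4  (via Garth)
Selby: 6.9  (via Hale)
Wendle: 7.6  (via Colne)
Dunly: 8.2  (via Wendle)
Shortest route: Hale–Colne–Wendle–Dunly = $8.2.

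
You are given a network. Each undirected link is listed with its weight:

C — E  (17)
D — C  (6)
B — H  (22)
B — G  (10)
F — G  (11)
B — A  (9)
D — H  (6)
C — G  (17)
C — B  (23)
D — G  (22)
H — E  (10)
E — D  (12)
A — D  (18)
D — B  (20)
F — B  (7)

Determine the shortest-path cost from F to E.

39

Candidate routes:
F–B–D–H–E: 7+20+6+10 = 43
F–B–D–E: 7+20+12 = 39
The minimum is 39 via F–B–D–E.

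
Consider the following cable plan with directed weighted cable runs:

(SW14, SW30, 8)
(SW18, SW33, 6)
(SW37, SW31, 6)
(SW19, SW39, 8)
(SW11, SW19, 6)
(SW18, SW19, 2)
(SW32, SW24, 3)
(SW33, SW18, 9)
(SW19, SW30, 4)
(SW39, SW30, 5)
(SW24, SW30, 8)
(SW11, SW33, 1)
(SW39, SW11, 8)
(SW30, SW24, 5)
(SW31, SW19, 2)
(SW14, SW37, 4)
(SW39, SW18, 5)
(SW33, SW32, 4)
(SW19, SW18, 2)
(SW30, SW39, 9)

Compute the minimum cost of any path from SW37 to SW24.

17

Shortest distances from SW37:
SW37: 0
SW31: 6  (via SW37)
SW19: 8  (via SW31)
SW18: 10  (via SW19)
SW30: 12  (via SW19)
SW33: 16  (via SW18)
SW39: 16  (via SW19)
SW24: 17  (via SW30)
Shortest route: SW37–SW31–SW19–SW30–SW24 = 17.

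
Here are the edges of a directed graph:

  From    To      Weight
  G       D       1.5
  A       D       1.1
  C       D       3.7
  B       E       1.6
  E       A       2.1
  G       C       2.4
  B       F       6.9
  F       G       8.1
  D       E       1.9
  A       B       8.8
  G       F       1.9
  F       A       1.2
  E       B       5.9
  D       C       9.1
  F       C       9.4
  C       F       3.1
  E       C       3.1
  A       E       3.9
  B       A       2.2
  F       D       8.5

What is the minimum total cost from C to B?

11.5

Compare a few routes:
C → D → E → B: 3.7+1.9+5.9 = 11.5
C → F → A → B: 3.1+1.2+8.8 = 13.1
C → F → A → D → E → B: 3.1+1.2+1.1+1.9+5.9 = 13.2
C → F → A → E → B: 3.1+1.2+3.9+5.9 = 14.1
The minimum is 11.5 via C → D → E → B.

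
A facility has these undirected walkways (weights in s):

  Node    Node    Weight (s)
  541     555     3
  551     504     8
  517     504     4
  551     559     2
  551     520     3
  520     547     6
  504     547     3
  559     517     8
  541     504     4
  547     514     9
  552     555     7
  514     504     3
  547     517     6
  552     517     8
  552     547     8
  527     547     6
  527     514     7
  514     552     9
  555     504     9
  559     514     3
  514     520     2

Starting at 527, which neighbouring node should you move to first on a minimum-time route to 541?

Enumerating some paths:
527–547–517–504–541: 6+6+4+4 = 20
527–547–504–541: 6+3+4 = 13
527–514–504–541: 7+3+4 = 14
Cheapest is 527–547–504–541 at 13 s.
So from 527 the first move is to 547.

547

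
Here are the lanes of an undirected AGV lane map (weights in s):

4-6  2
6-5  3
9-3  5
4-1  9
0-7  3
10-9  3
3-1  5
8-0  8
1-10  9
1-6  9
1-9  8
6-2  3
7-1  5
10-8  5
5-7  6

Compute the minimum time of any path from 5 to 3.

16 s

Compare a few routes:
5 → 6 → 1 → 3: 3+9+5 = 17
5 → 7 → 1 → 3: 6+5+5 = 16
Cheapest is 5 → 7 → 1 → 3 at 16 s.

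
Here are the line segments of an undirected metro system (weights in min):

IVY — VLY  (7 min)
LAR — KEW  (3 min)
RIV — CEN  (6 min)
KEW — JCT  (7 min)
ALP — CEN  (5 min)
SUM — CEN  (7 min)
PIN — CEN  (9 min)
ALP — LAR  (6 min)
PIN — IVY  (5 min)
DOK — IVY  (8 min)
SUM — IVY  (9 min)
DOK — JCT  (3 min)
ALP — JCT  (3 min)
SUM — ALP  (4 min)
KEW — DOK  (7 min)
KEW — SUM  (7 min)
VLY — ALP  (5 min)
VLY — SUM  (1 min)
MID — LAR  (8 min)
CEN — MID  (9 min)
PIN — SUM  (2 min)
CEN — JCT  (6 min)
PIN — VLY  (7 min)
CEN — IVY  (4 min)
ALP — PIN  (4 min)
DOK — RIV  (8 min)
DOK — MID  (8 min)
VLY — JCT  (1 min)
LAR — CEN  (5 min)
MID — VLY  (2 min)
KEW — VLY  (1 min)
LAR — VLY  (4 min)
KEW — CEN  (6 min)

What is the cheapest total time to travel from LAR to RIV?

Candidate routes:
LAR → CEN → RIV: 5+6 = 11
LAR → KEW → CEN → RIV: 3+6+6 = 15
Cheapest is LAR → CEN → RIV at 11 min.

11 min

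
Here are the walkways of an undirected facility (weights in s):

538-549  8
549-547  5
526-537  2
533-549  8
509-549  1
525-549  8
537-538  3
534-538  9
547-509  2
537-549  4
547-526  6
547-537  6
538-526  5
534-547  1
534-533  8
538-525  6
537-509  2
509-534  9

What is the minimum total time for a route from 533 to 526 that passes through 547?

Best 533 to 547: 533 → 534 → 547 costing 9
Best 547 to 526: 547 → 526 costing 6
Total via 547: 9 + 6 = 15 s.

15 s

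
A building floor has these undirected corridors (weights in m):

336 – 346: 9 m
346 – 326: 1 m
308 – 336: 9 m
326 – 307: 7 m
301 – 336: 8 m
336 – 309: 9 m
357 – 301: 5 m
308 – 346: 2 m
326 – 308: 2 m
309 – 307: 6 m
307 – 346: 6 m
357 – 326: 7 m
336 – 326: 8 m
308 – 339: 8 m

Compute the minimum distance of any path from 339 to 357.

17 m

Running Dijkstra from 339:
339: 0
308: 8  (via 339)
326: 10  (via 308)
346: 10  (via 308)
307: 16  (via 346)
336: 17  (via 308)
357: 17  (via 326)
Shortest route: 339–308–326–357 = 17 m.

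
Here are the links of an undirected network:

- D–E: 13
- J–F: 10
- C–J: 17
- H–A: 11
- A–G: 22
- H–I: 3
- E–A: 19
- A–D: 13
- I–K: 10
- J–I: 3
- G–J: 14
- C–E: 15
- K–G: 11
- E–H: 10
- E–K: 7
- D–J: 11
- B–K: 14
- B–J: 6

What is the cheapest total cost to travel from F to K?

Running Dijkstra from F:
F: 0
J: 10  (via F)
I: 13  (via J)
B: 16  (via J)
H: 16  (via I)
D: 21  (via J)
K: 23  (via I)
Shortest route: F–J–I–K = 23.

23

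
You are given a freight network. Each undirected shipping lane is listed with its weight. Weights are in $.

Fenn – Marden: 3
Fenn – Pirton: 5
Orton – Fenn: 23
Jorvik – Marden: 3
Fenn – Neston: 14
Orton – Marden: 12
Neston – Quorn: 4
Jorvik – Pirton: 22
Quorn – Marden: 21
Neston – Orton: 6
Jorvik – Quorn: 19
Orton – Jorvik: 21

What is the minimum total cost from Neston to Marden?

Shortest distances from Neston:
Neston: 0
Quorn: 4  (via Neston)
Orton: 6  (via Neston)
Fenn: 14  (via Neston)
Marden: 17  (via Fenn)
Shortest route: Neston–Fenn–Marden = $17.

$17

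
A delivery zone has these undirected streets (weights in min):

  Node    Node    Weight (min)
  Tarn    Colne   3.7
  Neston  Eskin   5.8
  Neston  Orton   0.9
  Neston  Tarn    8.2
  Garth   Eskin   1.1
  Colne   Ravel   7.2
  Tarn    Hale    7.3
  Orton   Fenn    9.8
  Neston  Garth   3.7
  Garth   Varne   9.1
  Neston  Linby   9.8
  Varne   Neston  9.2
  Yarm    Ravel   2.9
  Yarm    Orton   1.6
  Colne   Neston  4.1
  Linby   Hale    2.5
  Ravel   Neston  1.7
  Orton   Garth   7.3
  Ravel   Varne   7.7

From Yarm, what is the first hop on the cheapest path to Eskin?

Candidate routes:
Yarm - Orton - Neston - Eskin: 1.6+0.9+5.8 = 8.3
Yarm - Orton - Neston - Garth - Eskin: 1.6+0.9+3.7+1.1 = 7.3
The minimum is 7.3 min via Yarm - Orton - Neston - Garth - Eskin.
So from Yarm the first move is to Orton.

Orton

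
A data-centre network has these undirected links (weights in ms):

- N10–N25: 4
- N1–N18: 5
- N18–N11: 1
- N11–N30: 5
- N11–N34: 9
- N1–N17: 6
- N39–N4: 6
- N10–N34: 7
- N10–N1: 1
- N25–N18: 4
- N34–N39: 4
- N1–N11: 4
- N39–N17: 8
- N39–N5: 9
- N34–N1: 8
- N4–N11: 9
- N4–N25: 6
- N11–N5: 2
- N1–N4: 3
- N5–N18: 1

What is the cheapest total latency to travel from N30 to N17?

15 ms

Candidate routes:
N30–N11–N18–N25–N10–N1–N17: 5+1+4+4+1+6 = 21
N30–N11–N5–N18–N1–N17: 5+2+1+5+6 = 19
N30–N11–N18–N1–N17: 5+1+5+6 = 17
N30–N11–N1–N17: 5+4+6 = 15
Cheapest is N30–N11–N1–N17 at 15 ms.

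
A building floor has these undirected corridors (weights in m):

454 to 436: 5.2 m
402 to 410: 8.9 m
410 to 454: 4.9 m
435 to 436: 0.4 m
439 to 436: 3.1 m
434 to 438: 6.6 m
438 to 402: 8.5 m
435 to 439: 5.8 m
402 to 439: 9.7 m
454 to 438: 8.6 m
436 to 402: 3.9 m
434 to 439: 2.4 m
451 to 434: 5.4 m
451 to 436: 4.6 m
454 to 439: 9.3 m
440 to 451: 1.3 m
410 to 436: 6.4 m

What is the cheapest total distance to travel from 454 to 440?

Running Dijkstra from 454:
454: 0
410: 4.9  (via 454)
436: 5.2  (via 454)
435: 5.6  (via 436)
439: 8.3  (via 436)
438: 8.6  (via 454)
402: 9.1  (via 436)
451: 9.8  (via 436)
434: 10.7  (via 439)
440: 11.1  (via 451)
Shortest route: 454 → 436 → 451 → 440 = 11.1 m.

11.1 m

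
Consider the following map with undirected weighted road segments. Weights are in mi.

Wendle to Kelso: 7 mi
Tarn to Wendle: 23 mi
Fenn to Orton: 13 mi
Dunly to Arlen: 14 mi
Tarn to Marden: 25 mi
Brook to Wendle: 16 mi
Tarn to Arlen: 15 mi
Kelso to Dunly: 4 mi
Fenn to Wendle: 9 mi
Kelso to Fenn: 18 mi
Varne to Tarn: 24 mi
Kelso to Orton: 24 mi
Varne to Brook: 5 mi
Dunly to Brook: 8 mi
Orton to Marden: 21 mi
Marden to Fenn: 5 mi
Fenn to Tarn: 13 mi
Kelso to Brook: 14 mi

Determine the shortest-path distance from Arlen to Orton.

Candidate routes:
Arlen–Dunly–Kelso–Orton: 14+4+24 = 42
Arlen–Tarn–Fenn–Orton: 15+13+13 = 41
Arlen–Dunly–Kelso–Wendle–Fenn–Orton: 14+4+7+9+13 = 47
Cheapest is Arlen–Tarn–Fenn–Orton at 41 mi.

41 mi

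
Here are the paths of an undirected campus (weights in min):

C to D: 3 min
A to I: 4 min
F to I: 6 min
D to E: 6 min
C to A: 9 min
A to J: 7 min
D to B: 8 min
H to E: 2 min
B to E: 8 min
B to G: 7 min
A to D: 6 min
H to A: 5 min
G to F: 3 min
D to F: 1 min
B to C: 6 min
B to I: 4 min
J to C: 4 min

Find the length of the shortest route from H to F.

9 min

Candidate routes:
H → E → D → F: 2+6+1 = 9
H → A → D → F: 5+6+1 = 12
H → A → I → F: 5+4+6 = 15
Cheapest is H → E → D → F at 9 min.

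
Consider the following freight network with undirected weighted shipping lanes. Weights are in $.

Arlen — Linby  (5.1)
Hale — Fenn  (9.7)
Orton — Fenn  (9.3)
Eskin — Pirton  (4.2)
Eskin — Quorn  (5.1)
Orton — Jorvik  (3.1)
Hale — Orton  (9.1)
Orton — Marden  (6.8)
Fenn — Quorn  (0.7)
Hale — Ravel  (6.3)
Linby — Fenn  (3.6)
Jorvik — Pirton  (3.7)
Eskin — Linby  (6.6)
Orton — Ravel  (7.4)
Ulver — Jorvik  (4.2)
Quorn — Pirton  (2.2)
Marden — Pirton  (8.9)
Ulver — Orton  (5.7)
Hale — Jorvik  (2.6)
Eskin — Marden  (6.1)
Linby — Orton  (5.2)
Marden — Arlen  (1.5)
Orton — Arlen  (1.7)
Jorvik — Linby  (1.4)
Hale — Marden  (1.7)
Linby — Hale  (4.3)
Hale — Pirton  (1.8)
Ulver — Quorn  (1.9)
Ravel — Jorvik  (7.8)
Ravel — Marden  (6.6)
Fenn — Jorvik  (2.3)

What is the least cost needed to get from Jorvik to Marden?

Running Dijkstra from Jorvik:
Jorvik: 0
Linby: 1.4  (via Jorvik)
Fenn: 2.3  (via Jorvik)
Hale: 2.6  (via Jorvik)
Quorn: 3  (via Fenn)
Orton: 3.1  (via Jorvik)
Pirton: 3.7  (via Jorvik)
Ulver: 4.2  (via Jorvik)
Marden: 4.3  (via Hale)
Shortest route: Jorvik → Hale → Marden = $4.3.

$4.3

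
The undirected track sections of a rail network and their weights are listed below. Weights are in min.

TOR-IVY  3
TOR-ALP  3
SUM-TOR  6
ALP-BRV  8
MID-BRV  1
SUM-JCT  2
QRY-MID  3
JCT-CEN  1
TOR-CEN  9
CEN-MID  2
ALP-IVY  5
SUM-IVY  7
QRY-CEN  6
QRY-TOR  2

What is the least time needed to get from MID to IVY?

Candidate routes:
MID → QRY → TOR → IVY: 3+2+3 = 8
MID → CEN → JCT → SUM → IVY: 2+1+2+7 = 12
Cheapest is MID → QRY → TOR → IVY at 8 min.

8 min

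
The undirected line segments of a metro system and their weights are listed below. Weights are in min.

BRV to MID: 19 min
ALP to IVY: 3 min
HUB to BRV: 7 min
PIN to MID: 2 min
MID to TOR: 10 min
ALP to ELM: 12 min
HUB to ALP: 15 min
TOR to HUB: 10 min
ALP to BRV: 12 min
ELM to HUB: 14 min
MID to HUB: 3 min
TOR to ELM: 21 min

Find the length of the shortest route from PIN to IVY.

23 min

Shortest distances from PIN:
PIN: 0
MID: 2  (via PIN)
HUB: 5  (via MID)
BRV: 12  (via HUB)
TOR: 12  (via MID)
ELM: 19  (via HUB)
ALP: 20  (via HUB)
IVY: 23  (via ALP)
Shortest route: PIN → MID → HUB → ALP → IVY = 23 min.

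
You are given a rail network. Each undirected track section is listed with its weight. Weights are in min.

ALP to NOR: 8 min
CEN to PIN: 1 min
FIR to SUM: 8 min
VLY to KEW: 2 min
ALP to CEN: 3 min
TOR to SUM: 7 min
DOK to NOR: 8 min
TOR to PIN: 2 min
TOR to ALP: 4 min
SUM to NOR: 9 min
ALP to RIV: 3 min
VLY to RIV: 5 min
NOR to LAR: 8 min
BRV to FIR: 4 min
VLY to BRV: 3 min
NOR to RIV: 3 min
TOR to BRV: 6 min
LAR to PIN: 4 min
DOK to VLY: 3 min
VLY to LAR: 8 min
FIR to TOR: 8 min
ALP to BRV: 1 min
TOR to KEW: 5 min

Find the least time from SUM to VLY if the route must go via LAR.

21 min

Best SUM to LAR: SUM → TOR → PIN → LAR costing 13
Best LAR to VLY: LAR → VLY costing 8
Total via LAR: 13 + 8 = 21 min.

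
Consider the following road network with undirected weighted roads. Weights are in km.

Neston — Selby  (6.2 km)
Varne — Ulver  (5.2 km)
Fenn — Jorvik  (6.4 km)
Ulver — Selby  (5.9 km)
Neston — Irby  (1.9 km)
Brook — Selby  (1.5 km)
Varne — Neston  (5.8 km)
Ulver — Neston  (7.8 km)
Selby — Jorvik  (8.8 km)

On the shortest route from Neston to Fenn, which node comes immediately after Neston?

Selby

Enumerating some paths:
Neston - Selby - Jorvik - Fenn: 6.2+8.8+6.4 = 21.4
Neston - Ulver - Selby - Jorvik - Fenn: 7.8+5.9+8.8+6.4 = 28.9
Neston - Varne - Ulver - Selby - Jorvik - Fenn: 5.8+5.2+5.9+8.8+6.4 = 32.1
The minimum is 21.4 km via Neston - Selby - Jorvik - Fenn.
So from Neston the first move is to Selby.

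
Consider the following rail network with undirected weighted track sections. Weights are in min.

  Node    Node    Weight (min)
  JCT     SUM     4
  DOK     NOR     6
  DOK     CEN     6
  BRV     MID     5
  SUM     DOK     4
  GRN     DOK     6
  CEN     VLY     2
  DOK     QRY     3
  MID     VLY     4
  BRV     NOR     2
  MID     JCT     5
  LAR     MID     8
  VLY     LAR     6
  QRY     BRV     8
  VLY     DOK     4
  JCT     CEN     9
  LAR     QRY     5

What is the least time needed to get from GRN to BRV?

Shortest distances from GRN:
GRN: 0
DOK: 6  (via GRN)
QRY: 9  (via DOK)
SUM: 10  (via DOK)
VLY: 10  (via DOK)
CEN: 12  (via DOK)
NOR: 12  (via DOK)
MID: 14  (via VLY)
BRV: 14  (via NOR)
Shortest route: GRN–DOK–NOR–BRV = 14 min.

14 min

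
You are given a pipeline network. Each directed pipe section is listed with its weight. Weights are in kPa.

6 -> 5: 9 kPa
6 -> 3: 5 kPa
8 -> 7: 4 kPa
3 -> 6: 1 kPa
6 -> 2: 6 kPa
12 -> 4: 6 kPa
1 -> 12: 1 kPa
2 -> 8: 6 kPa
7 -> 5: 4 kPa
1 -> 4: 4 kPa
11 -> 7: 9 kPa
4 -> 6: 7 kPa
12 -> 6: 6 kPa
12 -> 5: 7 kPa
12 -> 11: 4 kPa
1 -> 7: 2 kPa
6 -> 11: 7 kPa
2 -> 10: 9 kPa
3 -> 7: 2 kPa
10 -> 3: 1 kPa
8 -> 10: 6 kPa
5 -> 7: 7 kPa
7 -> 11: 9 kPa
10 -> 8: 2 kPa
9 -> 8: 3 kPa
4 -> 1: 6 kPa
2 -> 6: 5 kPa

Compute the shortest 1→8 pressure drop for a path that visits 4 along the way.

23 kPa

Best 1 to 4: 1 → 4 costing 4
Best 4 to 8: 4 → 6 → 2 → 8 costing 19
Total via 4: 4 + 19 = 23 kPa.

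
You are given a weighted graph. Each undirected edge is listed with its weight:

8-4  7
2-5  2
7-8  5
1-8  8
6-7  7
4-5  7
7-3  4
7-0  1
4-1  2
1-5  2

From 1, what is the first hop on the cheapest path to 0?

Enumerating some paths:
1 → 4 → 8 → 7 → 0: 2+7+5+1 = 15
1 → 5 → 4 → 8 → 7 → 0: 2+7+7+5+1 = 22
1 → 8 → 7 → 0: 8+5+1 = 14
Cheapest is 1 → 8 → 7 → 0 at 14.
So from 1 the first move is to 8.

8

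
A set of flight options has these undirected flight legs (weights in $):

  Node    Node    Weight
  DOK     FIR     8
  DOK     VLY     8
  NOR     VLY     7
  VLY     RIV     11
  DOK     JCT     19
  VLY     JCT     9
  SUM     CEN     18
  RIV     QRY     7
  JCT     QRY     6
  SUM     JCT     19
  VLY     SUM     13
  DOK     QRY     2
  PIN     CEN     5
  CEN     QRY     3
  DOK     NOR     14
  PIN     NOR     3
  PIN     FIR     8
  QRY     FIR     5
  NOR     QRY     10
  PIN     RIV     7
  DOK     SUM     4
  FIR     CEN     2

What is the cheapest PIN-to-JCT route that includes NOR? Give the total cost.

Shortest PIN→NOR: PIN → NOR = 3
Best NOR to JCT: NOR → VLY → JCT costing 16
Total via NOR: 3 + 16 = $19.

$19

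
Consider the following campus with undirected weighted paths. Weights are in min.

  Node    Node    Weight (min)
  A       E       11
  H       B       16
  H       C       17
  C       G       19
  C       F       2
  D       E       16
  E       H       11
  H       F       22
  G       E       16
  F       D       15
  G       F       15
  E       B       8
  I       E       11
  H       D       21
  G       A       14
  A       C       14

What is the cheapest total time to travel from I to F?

38 min

Shortest distances from I:
I: 0
E: 11  (via I)
B: 19  (via E)
A: 22  (via E)
H: 22  (via E)
D: 27  (via E)
G: 27  (via E)
C: 36  (via A)
F: 38  (via C)
Shortest route: I → E → A → C → F = 38 min.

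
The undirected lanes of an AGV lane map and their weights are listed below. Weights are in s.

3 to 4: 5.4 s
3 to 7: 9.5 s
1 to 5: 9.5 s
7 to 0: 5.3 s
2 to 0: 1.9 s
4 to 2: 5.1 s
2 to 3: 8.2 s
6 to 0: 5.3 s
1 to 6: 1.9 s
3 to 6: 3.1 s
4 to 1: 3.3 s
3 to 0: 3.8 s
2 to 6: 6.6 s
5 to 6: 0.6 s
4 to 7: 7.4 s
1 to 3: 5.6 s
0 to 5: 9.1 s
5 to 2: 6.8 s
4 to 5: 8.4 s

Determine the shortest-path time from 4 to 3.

5.4 s

Enumerating some paths:
4–1–3: 3.3+5.6 = 8.9
4–2–0–3: 5.1+1.9+3.8 = 10.8
4–3: 5.4 = 5.4
4–1–6–3: 3.3+1.9+3.1 = 8.3
The minimum is 5.4 s via 4–3.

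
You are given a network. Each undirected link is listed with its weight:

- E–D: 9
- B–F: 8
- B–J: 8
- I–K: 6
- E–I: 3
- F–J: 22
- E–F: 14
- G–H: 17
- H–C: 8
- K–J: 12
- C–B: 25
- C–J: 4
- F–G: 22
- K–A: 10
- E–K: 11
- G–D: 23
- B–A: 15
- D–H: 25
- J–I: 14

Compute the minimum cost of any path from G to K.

41

Enumerating some paths:
G–D–E–K: 23+9+11 = 43
G–H–C–J–K: 17+8+4+12 = 41
The minimum is 41 via G–H–C–J–K.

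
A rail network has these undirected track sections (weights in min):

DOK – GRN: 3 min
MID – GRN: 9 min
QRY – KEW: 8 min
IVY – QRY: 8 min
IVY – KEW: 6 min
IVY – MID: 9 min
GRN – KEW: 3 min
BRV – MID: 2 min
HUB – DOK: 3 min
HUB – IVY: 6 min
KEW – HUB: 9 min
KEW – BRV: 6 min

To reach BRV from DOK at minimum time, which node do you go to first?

Candidate routes:
DOK - GRN - KEW - BRV: 3+3+6 = 12
DOK - GRN - MID - BRV: 3+9+2 = 14
DOK - HUB - KEW - BRV: 3+9+6 = 18
Cheapest is DOK - GRN - KEW - BRV at 12 min.
So from DOK the first move is to GRN.

GRN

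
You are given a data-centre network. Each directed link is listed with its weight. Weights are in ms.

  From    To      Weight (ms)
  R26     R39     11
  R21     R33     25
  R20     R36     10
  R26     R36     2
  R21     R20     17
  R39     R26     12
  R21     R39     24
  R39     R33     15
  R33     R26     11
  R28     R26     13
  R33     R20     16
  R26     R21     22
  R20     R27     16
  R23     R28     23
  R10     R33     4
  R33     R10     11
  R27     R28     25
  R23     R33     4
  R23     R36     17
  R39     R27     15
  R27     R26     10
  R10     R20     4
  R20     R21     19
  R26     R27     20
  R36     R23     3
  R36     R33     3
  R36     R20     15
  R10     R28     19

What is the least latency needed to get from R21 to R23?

30 ms

Shortest distances from R21:
R21: 0
R20: 17  (via R21)
R39: 24  (via R21)
R33: 25  (via R21)
R36: 27  (via R20)
R23: 30  (via R36)
Shortest route: R21 → R20 → R36 → R23 = 30 ms.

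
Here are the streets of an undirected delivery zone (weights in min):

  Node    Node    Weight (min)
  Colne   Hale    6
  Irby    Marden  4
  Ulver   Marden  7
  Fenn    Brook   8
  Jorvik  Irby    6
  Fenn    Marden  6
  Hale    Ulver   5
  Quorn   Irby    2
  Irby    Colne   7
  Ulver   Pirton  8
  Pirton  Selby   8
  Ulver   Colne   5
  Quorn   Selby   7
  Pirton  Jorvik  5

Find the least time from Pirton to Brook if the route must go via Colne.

38 min

Shortest Pirton→Colne: Pirton → Ulver → Colne = 13
Shortest Colne→Brook: Colne → Irby → Marden → Fenn → Brook = 25
Total via Colne: 13 + 25 = 38 min.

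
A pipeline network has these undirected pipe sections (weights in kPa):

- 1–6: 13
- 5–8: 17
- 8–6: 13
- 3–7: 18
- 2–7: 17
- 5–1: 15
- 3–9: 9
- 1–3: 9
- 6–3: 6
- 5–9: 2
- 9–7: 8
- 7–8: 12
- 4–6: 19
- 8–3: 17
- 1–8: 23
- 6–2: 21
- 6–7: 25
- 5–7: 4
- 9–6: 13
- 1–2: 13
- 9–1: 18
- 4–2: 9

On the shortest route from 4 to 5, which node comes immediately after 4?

Enumerating some paths:
4 - 2 - 7 - 9 - 5: 9+17+8+2 = 36
4 - 6 - 9 - 5: 19+13+2 = 34
4 - 2 - 7 - 5: 9+17+4 = 30
4 - 6 - 3 - 9 - 5: 19+6+9+2 = 36
Cheapest is 4 - 2 - 7 - 5 at 30 kPa.
So from 4 the first move is to 2.

2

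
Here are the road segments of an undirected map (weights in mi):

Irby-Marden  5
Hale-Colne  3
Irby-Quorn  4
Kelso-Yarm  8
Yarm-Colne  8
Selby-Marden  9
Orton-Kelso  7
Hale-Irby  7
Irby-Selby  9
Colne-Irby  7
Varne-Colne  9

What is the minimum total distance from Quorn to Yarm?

19 mi

Compare a few routes:
Quorn - Irby - Hale - Colne - Yarm: 4+7+3+8 = 22
Quorn - Irby - Colne - Yarm: 4+7+8 = 19
Cheapest is Quorn - Irby - Colne - Yarm at 19 mi.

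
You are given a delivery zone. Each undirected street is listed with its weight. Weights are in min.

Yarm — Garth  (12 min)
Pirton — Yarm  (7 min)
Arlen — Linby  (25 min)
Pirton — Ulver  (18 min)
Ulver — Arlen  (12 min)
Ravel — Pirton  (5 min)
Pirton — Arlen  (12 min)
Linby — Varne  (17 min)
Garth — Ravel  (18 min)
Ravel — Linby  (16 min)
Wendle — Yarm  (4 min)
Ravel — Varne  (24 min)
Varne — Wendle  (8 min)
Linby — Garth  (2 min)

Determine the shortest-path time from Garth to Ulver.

Compare a few routes:
Garth–Yarm–Pirton–Ulver: 12+7+18 = 37
Garth–Linby–Ravel–Pirton–Ulver: 2+16+5+18 = 41
Garth–Linby–Arlen–Ulver: 2+25+12 = 39
Garth–Ravel–Pirton–Ulver: 18+5+18 = 41
Cheapest is Garth–Yarm–Pirton–Ulver at 37 min.

37 min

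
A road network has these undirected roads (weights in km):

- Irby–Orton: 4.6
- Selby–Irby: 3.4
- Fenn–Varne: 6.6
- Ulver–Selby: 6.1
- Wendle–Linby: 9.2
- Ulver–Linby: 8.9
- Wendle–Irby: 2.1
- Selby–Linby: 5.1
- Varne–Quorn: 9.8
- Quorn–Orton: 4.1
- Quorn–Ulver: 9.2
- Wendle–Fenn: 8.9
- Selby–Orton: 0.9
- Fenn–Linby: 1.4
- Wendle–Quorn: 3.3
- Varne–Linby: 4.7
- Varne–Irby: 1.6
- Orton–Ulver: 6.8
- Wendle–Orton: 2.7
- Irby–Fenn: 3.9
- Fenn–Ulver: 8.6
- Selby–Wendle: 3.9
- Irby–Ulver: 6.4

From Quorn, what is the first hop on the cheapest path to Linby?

Orton

Compare a few routes:
Quorn - Wendle - Irby - Fenn - Linby: 3.3+2.1+3.9+1.4 = 10.7
Quorn - Orton - Selby - Linby: 4.1+0.9+5.1 = 10.1
Cheapest is Quorn - Orton - Selby - Linby at 10.1 km.
So from Quorn the first move is to Orton.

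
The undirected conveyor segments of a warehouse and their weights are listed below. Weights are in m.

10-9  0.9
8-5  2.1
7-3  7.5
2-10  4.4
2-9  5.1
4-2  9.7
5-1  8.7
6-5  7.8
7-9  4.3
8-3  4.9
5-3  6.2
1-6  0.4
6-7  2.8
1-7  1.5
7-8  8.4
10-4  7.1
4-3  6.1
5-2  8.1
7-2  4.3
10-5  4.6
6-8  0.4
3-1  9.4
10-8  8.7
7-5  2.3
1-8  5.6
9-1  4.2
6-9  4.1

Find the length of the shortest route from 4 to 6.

Running Dijkstra from 4:
4: 0
3: 6.1  (via 4)
10: 7.1  (via 4)
9: 8  (via 10)
2: 9.7  (via 4)
8: 11  (via 3)
6: 11.4  (via 8)
Shortest route: 4 → 3 → 8 → 6 = 11.4 m.

11.4 m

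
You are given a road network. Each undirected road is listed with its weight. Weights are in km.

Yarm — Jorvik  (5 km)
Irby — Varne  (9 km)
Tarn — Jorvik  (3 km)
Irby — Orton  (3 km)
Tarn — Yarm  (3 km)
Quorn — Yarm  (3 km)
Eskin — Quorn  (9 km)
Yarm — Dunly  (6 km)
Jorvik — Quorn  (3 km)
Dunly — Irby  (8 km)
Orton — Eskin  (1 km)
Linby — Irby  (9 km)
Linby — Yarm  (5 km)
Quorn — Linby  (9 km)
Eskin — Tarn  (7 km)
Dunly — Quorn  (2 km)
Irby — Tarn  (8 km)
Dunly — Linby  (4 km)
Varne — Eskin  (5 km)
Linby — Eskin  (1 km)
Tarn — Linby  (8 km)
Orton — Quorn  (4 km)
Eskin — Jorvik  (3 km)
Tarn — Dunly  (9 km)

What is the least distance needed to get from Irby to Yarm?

10 km

Compare a few routes:
Irby → Orton → Eskin → Jorvik → Quorn → Yarm: 3+1+3+3+3 = 13
Irby → Orton → Eskin → Jorvik → Yarm: 3+1+3+5 = 12
Irby → Tarn → Yarm: 8+3 = 11
Irby → Orton → Eskin → Linby → Yarm: 3+1+1+5 = 10
The minimum is 10 km via Irby → Orton → Eskin → Linby → Yarm.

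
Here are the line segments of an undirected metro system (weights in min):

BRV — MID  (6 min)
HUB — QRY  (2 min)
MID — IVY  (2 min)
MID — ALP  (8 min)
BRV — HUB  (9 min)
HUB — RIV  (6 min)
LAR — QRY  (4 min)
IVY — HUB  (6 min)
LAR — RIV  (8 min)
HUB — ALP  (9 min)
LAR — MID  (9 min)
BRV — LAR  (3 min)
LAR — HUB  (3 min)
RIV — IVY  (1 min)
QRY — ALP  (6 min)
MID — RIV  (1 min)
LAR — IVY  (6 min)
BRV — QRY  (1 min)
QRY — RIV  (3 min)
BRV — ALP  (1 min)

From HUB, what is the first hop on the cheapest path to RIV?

QRY

Compare a few routes:
HUB–RIV: 6 = 6
HUB–QRY–RIV: 2+3 = 5
HUB–IVY–MID–RIV: 6+2+1 = 9
HUB–IVY–RIV: 6+1 = 7
The minimum is 5 min via HUB–QRY–RIV.
So from HUB the first move is to QRY.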